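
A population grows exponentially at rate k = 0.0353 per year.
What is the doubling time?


Exponential growth: P(t) = P₀ e^(0.0353t). Set P(t)/P₀ = 2: e^(0.0353t) = 2.
Solve: t = ln(2)/0.0353 ≈ 19.64 years.


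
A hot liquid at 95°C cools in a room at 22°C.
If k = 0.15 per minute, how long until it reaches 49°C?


From T(t) = T_a + (T₀ - T_a)e^(-kt), set T(t) = 49:
(49 - 22) / (95 - 22) = e^(-0.15t), so t = -ln(0.370)/0.15 ≈ 6.6 minutes.


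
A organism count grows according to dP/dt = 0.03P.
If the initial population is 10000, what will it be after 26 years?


The ODE dP/dt = 0.03P has solution P(t) = P(0)e^(0.03t).
Substitute P(0) = 10000 and t = 26: P(26) = 10000 e^(0.78) ≈ 21815.


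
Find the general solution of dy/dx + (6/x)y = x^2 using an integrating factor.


P(x) = 6/x ⇒ μ = x^6.
(x^6 y)' = x^8 ⇒ x^6 y = x^9/(9) + C.
Solve for y: y = (1/9)x^3 + C/x^6.


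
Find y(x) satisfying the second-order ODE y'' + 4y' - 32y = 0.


Characteristic equation: r² + 4r - 32 = 0.
Factor: (r + 8)(r - 4) = 0 ⇒ r = -8, 4 (distinct real).
General solution: y = C₁e^(-8x) + C₂e^(4x).


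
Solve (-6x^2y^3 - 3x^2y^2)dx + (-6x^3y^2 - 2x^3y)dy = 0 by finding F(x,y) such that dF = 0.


Check exactness: ∂M/∂y = -18x^2y^2 - 6x^2y and ∂N/∂x = -18x^2y^2 - 6x^2y; equal, so the equation is exact.
Integrate M with respect to x (treating y as constant): ∫M dx = -2x^3y^3 - x^3y^2 + h(y).
Differentiate w.r.t. y and set equal to N: all terms match, so h'(y) = 0 and h is a constant absorbed into C.
General solution: -2x^3y^3 - x^3y^2 = C.


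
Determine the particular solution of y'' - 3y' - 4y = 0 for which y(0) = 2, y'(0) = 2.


Characteristic roots of r² - 3r - 4 = 0 are -1, 4.
General solution y = c₁ e^(-x) + c₂ e^(4x).
Apply y(0) = 2: c₁ + c₂ = 2. Apply y'(0) = 2: -1 c₁ + 4 c₂ = 2.
Solve: c₁ = 6/5, c₂ = 4/5.
Particular solution: y = (6/5)e^(-x) + (4/5)e^(4x).


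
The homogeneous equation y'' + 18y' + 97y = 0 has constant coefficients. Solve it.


Characteristic equation: r² + 18r + 97 = 0.
Discriminant is negative; roots r = -9 ± 4i (complex conjugate pair).
General solution uses e^(α x)(C₁ cos(β x) + C₂ sin(β x)): y = e^(-9x)(C₁cos(4x) + C₂sin(4x)).


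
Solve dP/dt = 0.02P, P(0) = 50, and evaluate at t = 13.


The ODE dP/dt = 0.02P has solution P(t) = P(0)e^(0.02t).
Substitute P(0) = 50 and t = 13: P(13) = 50 e^(0.26) ≈ 65.


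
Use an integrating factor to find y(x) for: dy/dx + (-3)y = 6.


P(x) = -3 ⇒ μ = e^(-3x).
(μ y)' = 6e^(-3x) ⇒ μ y = -2e^(-3x) + C.
Divide by μ: y = -2 + Ce^(3x).


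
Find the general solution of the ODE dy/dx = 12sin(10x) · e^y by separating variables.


Separate: e^(-y) dy = 12sin(10x) dx.
Integrate: -e^(-y) = -(6/5)cos(10x) + C₀.
Rearrange: e^(-y) = (6/5)cos(10x) + C.


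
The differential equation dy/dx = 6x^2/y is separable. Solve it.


Separate variables: y dy = 6x^2 dx.
Integrate both sides: y²/2 = 2x^3 + C₀.
Multiply by 2: y² = 4x^3 + C.


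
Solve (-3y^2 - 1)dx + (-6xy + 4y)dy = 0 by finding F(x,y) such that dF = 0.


Check exactness: ∂M/∂y = -6y and ∂N/∂x = -6y; equal, so the equation is exact.
Integrate M with respect to x (treating y as constant): ∫M dx = -3xy^2 - x + h(y).
Differentiate w.r.t. y and set equal to N: the x-dependent terms already match, leaving h'(y) = 4y. Integrate: h(y) = 2y^2.
So F(x,y) = -3xy^2 + 2y^2 - x.
General solution: -3xy^2 + 2y^2 - x = C.


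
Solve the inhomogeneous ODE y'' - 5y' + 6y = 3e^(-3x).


Characteristic roots of r² - 5r + 6 = 0 are 3, 2.
y_h = C₁e^(3x) + C₂e^(2x).
Forcing exponent -3 is not a characteristic root; try y_p = Ae^(-3x).
Substitute: A·(9 + (-5)·-3 + (6)) = A·30 = 3, so A = 1/10.
General solution: y = C₁e^(3x) + C₂e^(2x) + (1/10)e^(-3x).


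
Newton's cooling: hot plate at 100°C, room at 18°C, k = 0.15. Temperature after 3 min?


Newton's law: dT/dt = -k(T - T_a) has solution T(t) = T_a + (T₀ - T_a)e^(-kt).
Plug in T_a = 18, T₀ = 100, k = 0.15, t = 3: T(3) = 18 + (82)e^(-0.45) ≈ 70.3°C.


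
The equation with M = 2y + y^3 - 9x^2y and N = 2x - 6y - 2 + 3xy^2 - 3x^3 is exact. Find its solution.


Check exactness: ∂M/∂y = 2 + 3y^2 - 9x^2 and ∂N/∂x = 2 + 3y^2 - 9x^2; equal, so the equation is exact.
Integrate M with respect to x (treating y as constant): ∫M dx = 2xy + xy^3 - 3x^3y + h(y).
Differentiate w.r.t. y and set equal to N: the x-dependent terms already match, leaving h'(y) = -6y - 2. Integrate: h(y) = -3y^2 - 2y.
So F(x,y) = 2xy - 3y^2 - 2y + xy^3 - 3x^3y.
General solution: 2xy - 3y^2 - 2y + xy^3 - 3x^3y = C.


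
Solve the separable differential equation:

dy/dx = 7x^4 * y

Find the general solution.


Separate variables: dy/y = 7x^4 dx.
Integrate: ln|y| = (7/5)x^5 + C₀.
Exponentiate: y = Ce^((7/5)x^5).


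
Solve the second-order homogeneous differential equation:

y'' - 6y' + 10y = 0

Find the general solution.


Characteristic equation: r² - 6r + 10 = 0.
Discriminant is negative; roots r = 3 ± 1i (complex conjugate pair).
General solution uses e^(α x)(C₁ cos(β x) + C₂ sin(β x)): y = e^(3x)(C₁cos(x) + C₂sin(x)).


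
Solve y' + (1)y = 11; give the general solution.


P(x) = 1, Q(x) = 11; integrating factor μ = e^(x).
(μ y)' = 11e^(x) ⇒ μ y = 11e^(x) + C.
Divide by μ: y = 11 + Ce^(-x).


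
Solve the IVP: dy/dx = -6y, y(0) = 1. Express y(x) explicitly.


General solution of y' = -6y is y = Ce^(-6x).
Apply y(0) = 1: C = 1.
Particular solution: y = e^(-6x).


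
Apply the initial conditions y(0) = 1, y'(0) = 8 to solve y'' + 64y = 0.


Characteristic roots of r² + 64 = 0 are ±8i, so y = C₁cos(8x) + C₂sin(8x).
Apply y(0) = 1: C₁ = 1. Differentiate and apply y'(0) = 8: 8·C₂ = 8, so C₂ = 1.
Particular solution: y = cos(8x) + sin(8x).


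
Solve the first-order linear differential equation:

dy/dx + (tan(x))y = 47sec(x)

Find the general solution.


P(x) = tan(x) ⇒ μ = e^(∫tan(x)dx) = sec(x).
(sec(x) y)' = 47sec²(x) ⇒ sec(x) y = 47tan(x) + C.
Multiply by cos(x): y = 47sin(x) + C·cos(x).


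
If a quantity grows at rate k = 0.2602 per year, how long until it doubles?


Exponential growth: P(t) = P₀ e^(0.2602t). Set P(t)/P₀ = 2: e^(0.2602t) = 2.
Solve: t = ln(2)/0.2602 ≈ 2.66 years.


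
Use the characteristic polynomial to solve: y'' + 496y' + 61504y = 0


Characteristic equation: r² + 496r + 61504 = 0, i.e. (r + 248)² = 0.
Repeated root r = -248; include an x factor for the second linearly independent solution.
General solution: y = (C₁ + C₂x)e^(-248x).


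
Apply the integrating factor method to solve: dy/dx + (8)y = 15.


P(x) = 8, Q(x) = 15; integrating factor μ = e^(8x).
(μ y)' = 15e^(8x) ⇒ μ y = (15/8)e^(8x) + C.
Divide by μ: y = 15/8 + Ce^(-8x).


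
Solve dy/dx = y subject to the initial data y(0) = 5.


General solution of y' = y is y = Ce^(x).
Apply y(0) = 5: C = 5.
Particular solution: y = 5e^(x).


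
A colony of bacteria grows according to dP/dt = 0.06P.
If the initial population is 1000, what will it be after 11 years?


The ODE dP/dt = 0.06P has solution P(t) = P(0)e^(0.06t).
Substitute P(0) = 1000 and t = 11: P(11) = 1000 e^(0.66) ≈ 1935.


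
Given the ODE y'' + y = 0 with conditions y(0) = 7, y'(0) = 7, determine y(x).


Characteristic roots of r² + 1 = 0 are ±1i, so y = C₁cos(x) + C₂sin(x).
Apply y(0) = 7: C₁ = 7. Differentiate and apply y'(0) = 7: 1·C₂ = 7, so C₂ = 7.
Particular solution: y = 7cos(x) + 7sin(x).


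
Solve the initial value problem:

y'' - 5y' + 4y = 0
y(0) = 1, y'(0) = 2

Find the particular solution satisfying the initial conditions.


Characteristic roots of r² - 5r + 4 = 0 are 4, 1.
General solution y = c₁ e^(4x) + c₂ e^(x).
Apply y(0) = 1: c₁ + c₂ = 1. Apply y'(0) = 2: 4 c₁ + 1 c₂ = 2.
Solve: c₁ = 1/3, c₂ = 2/3.
Particular solution: y = (1/3)e^(4x) + (2/3)e^(x).


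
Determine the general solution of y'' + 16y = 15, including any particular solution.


Homogeneous part: r² + 16 = 0 ⇒ r = ±4i, so y_h = C₁cos(4x) + C₂sin(4x).
Try constant y_p = A; plug in: 16A = 15 ⇒ A = 15/16.
General solution: y = C₁cos(4x) + C₂sin(4x) + 15/16.


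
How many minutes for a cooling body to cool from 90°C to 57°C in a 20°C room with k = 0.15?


From T(t) = T_a + (T₀ - T_a)e^(-kt), set T(t) = 57:
(57 - 20) / (90 - 20) = e^(-0.15t), so t = -ln(0.529)/0.15 ≈ 4.3 minutes.


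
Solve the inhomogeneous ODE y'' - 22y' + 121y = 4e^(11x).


Characteristic polynomial (r - 11)² = 0; repeated root r = 11.
y_h = (C₁ + C₂x)e^(11x). Forcing matches the repeated root (resonance), so try y_p = Ax² e^(11x).
Substitute and solve for A: 2A = 4, so A = 2.
General solution: y = (C₁ + C₂x + 2x²)e^(11x).


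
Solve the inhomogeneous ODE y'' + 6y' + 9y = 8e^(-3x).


Characteristic polynomial (r + 3)² = 0; repeated root r = -3.
y_h = (C₁ + C₂x)e^(-3x). Forcing matches the repeated root (resonance), so try y_p = Ax² e^(-3x).
Substitute and solve for A: 2A = 8, so A = 4.
General solution: y = (C₁ + C₂x + 4x²)e^(-3x).


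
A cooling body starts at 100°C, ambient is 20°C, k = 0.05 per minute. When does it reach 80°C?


From T(t) = T_a + (T₀ - T_a)e^(-kt), set T(t) = 80:
(80 - 20) / (100 - 20) = e^(-0.05t), so t = -ln(0.750)/0.05 ≈ 5.8 minutes.


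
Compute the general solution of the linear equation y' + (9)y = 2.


P(x) = 9, Q(x) = 2; integrating factor μ = e^(9x).
(μ y)' = 2e^(9x) ⇒ μ y = (2/9)e^(9x) + C.
Divide by μ: y = 2/9 + Ce^(-9x).


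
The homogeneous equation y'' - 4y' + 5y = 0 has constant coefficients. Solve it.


Characteristic equation: r² - 4r + 5 = 0.
Discriminant is negative; roots r = 2 ± 1i (complex conjugate pair).
General solution uses e^(α x)(C₁ cos(β x) + C₂ sin(β x)): y = e^(2x)(C₁cos(x) + C₂sin(x)).


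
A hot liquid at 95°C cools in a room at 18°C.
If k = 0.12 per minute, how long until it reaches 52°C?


From T(t) = T_a + (T₀ - T_a)e^(-kt), set T(t) = 52:
(52 - 18) / (95 - 18) = e^(-0.12t), so t = -ln(0.442)/0.12 ≈ 6.8 minutes.


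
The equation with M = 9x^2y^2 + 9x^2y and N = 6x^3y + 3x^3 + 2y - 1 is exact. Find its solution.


Check exactness: ∂M/∂y = 18x^2y + 9x^2 and ∂N/∂x = 18x^2y + 9x^2; equal, so the equation is exact.
Integrate M with respect to x (treating y as constant): ∫M dx = 3x^3y^2 + 3x^3y + h(y).
Differentiate w.r.t. y and set equal to N: the x-dependent terms already match, leaving h'(y) = 2y - 1. Integrate: h(y) = y^2 - y.
So F(x,y) = 3x^3y^2 + 3x^3y + y^2 - y.
General solution: 3x^3y^2 + 3x^3y + y^2 - y = C.


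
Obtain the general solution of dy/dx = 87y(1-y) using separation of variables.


Separate: dy/[y(1-y)] = 87 dx.
Partial fractions: 1/[y(1-y)] = 1/y + 1/(1-y).
Integrate: ln|y/(1-y)| = 87x + C₀.
Solve for y: y = 1/(1 + Ce^(-87x)).


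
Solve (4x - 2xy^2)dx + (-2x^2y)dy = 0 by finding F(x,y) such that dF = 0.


Check exactness: ∂M/∂y = -4xy and ∂N/∂x = -4xy; equal, so the equation is exact.
Integrate M with respect to x (treating y as constant): ∫M dx = 2x^2 - x^2y^2 + h(y).
Differentiate w.r.t. y and set equal to N: all terms match, so h'(y) = 0 and h is a constant absorbed into C.
General solution: 2x^2 - x^2y^2 = C.


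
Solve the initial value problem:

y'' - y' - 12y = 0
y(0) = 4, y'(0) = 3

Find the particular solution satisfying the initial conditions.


Characteristic roots of r² - r - 12 = 0 are 4, -3.
General solution y = c₁ e^(4x) + c₂ e^(-3x).
Apply y(0) = 4: c₁ + c₂ = 4. Apply y'(0) = 3: 4 c₁ - 3 c₂ = 3.
Solve: c₁ = 15/7, c₂ = 13/7.
Particular solution: y = (15/7)e^(4x) + (13/7)e^(-3x).


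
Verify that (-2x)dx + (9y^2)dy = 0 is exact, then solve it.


Check exactness: ∂M/∂y = 0 and ∂N/∂x = 0; equal, so the equation is exact.
Integrate M with respect to x (treating y as constant): ∫M dx = -x^2 + h(y).
Differentiate w.r.t. y and set equal to N: the x-dependent terms already match, leaving h'(y) = 9y^2. Integrate: h(y) = 3y^3.
So F(x,y) = 3y^3 - x^2.
General solution: 3y^3 - x^2 = C.


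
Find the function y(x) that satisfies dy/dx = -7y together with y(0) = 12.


General solution of y' = -7y is y = Ce^(-7x).
Apply y(0) = 12: C = 12.
Particular solution: y = 12e^(-7x).


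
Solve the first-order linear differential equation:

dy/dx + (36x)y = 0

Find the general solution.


P(x) = 36x ⇒ μ = e^(18x²).
Q(x) = 0 so μ y is constant: y = Ce^(-18x²).


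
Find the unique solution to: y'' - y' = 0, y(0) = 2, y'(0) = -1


Characteristic roots of r² - r = 0 are 0, 1.
General solution y = c₁ + c₂ e^(x).
Apply y(0) = 2: c₁ + c₂ = 2. Apply y'(0) = -1: 0 c₁ + 1 c₂ = -1.
Solve: c₁ = 3, c₂ = -1.
Particular solution: y = 3 - e^(x).


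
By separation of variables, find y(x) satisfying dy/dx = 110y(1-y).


Separate: dy/[y(1-y)] = 110 dx.
Partial fractions: 1/[y(1-y)] = 1/y + 1/(1-y).
Integrate: ln|y/(1-y)| = 110x + C₀.
Solve for y: y = 1/(1 + Ce^(-110x)).


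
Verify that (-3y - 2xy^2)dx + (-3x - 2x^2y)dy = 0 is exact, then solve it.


Check exactness: ∂M/∂y = -3 - 4xy and ∂N/∂x = -3 - 4xy; equal, so the equation is exact.
Integrate M with respect to x (treating y as constant): ∫M dx = -3xy - x^2y^2 + h(y).
Differentiate w.r.t. y and set equal to N: all terms match, so h'(y) = 0 and h is a constant absorbed into C.
General solution: -3xy - x^2y^2 = C.


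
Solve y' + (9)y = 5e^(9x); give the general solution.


P(x) = 9 ⇒ μ = e^(9x).
(μ y)' = 5e^(18x) ⇒ μ y = (5/18)e^(18x) + C.
Divide by μ: y = (5/18)e^(9x) + Ce^(-9x).


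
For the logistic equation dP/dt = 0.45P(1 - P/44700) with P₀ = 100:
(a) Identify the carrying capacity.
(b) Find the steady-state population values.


Logistic ODE dP/dt = 0.45P(1 - P/44700) has equilibria where dP/dt = 0, i.e. P = 0 or P = 44700.
The coefficient (1 - P/K) = 0 when P = K, identifying K = 44700 as the carrying capacity.
(a) K = 44700; (b) equilibria P = 0 and P = 44700.


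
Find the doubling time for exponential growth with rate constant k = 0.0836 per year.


Exponential growth: P(t) = P₀ e^(0.0836t). Set P(t)/P₀ = 2: e^(0.0836t) = 2.
Solve: t = ln(2)/0.0836 ≈ 8.29 years.


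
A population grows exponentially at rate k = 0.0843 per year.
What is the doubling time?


Exponential growth: P(t) = P₀ e^(0.0843t). Set P(t)/P₀ = 2: e^(0.0843t) = 2.
Solve: t = ln(2)/0.0843 ≈ 8.22 years.


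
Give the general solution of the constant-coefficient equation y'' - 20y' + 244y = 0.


Characteristic equation: r² - 20r + 244 = 0.
Discriminant is negative; roots r = 10 ± 12i (complex conjugate pair).
General solution uses e^(α x)(C₁ cos(β x) + C₂ sin(β x)): y = e^(10x)(C₁cos(12x) + C₂sin(12x)).


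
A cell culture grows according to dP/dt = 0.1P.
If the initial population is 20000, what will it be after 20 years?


The ODE dP/dt = 0.1P has solution P(t) = P(0)e^(0.1t).
Substitute P(0) = 20000 and t = 20: P(20) = 20000 e^(2.00) ≈ 147781.


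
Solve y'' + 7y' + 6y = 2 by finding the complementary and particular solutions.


Characteristic roots of r² + 7r + 6 = 0 are -6, -1.
y_h = C₁e^(-6x) + C₂e^(-x).
Constant forcing; try y_p = A. Then 6A = 2 ⇒ A = 1/3.
General solution: y = C₁e^(-6x) + C₂e^(-x) + 1/3.


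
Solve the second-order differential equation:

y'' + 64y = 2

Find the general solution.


Homogeneous part: r² + 64 = 0 ⇒ r = ±8i, so y_h = C₁cos(8x) + C₂sin(8x).
Try constant y_p = A; plug in: 64A = 2 ⇒ A = 1/32.
General solution: y = C₁cos(8x) + C₂sin(8x) + 1/32.


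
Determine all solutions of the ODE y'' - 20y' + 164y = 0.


Characteristic equation: r² - 20r + 164 = 0.
Discriminant is negative; roots r = 10 ± 8i (complex conjugate pair).
General solution uses e^(α x)(C₁ cos(β x) + C₂ sin(β x)): y = e^(10x)(C₁cos(8x) + C₂sin(8x)).


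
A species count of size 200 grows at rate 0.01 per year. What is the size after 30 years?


The ODE dP/dt = 0.01P has solution P(t) = P(0)e^(0.01t).
Substitute P(0) = 200 and t = 30: P(30) = 200 e^(0.30) ≈ 270.


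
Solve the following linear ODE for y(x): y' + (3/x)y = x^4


P(x) = 3/x ⇒ μ = x^3.
(x^3 y)' = x^7 ⇒ x^3 y = x^8/(8) + C.
Solve for y: y = (1/8)x^5 + C/x^3.


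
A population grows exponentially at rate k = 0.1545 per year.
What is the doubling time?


Exponential growth: P(t) = P₀ e^(0.1545t). Set P(t)/P₀ = 2: e^(0.1545t) = 2.
Solve: t = ln(2)/0.1545 ≈ 4.49 years.


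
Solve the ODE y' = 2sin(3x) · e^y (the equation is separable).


Separate: e^(-y) dy = 2sin(3x) dx.
Integrate: -e^(-y) = -(2/3)cos(3x) + C₀.
Rearrange: e^(-y) = (2/3)cos(3x) + C.


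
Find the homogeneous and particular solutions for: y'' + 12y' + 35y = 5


Characteristic roots of r² + 12r + 35 = 0 are -5, -7.
y_h = C₁e^(-5x) + C₂e^(-7x).
Constant forcing; try y_p = A. Then 35A = 5 ⇒ A = 1/7.
General solution: y = C₁e^(-5x) + C₂e^(-7x) + 1/7.


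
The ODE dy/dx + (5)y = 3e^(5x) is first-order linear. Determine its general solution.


P(x) = 5 ⇒ μ = e^(5x).
(μ y)' = 3e^(10x) ⇒ μ y = (3/10)e^(10x) + C.
Divide by μ: y = (3/10)e^(5x) + Ce^(-5x).


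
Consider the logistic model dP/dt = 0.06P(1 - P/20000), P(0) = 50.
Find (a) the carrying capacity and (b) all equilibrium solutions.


Logistic ODE dP/dt = 0.06P(1 - P/20000) has equilibria where dP/dt = 0, i.e. P = 0 or P = 20000.
The coefficient (1 - P/K) = 0 when P = K, identifying K = 20000 as the carrying capacity.
(a) K = 20000; (b) equilibria P = 0 and P = 20000.


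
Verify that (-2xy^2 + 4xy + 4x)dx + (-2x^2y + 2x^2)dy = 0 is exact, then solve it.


Check exactness: ∂M/∂y = -4xy + 4x and ∂N/∂x = -4xy + 4x; equal, so the equation is exact.
Integrate M with respect to x (treating y as constant): ∫M dx = -x^2y^2 + 2x^2y + 2x^2 + h(y).
Differentiate w.r.t. y and set equal to N: all terms match, so h'(y) = 0 and h is a constant absorbed into C.
General solution: -x^2y^2 + 2x^2y + 2x^2 = C.


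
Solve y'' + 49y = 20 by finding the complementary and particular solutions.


Homogeneous part: r² + 49 = 0 ⇒ r = ±7i, so y_h = C₁cos(7x) + C₂sin(7x).
Try constant y_p = A; plug in: 49A = 20 ⇒ A = 20/49.
General solution: y = C₁cos(7x) + C₂sin(7x) + 20/49.


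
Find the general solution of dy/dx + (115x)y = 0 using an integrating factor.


P(x) = 115x ⇒ μ = e^((115/2)x²).
Q(x) = 0 so μ y is constant: y = Ce^(-(115/2)x²).


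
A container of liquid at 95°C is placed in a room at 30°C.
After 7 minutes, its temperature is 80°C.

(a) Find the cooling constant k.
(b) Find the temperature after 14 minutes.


Newton's law: T(t) = T_a + (T₀ - T_a)e^(-kt).
(a) Use T(7) = 80: (80 - 30)/(95 - 30) = e^(-k·7), so k = -ln(0.769)/7 ≈ 0.0375.
(b) Apply k to t = 14: T(14) = 30 + (65)e^(-0.525) ≈ 68.5°C.


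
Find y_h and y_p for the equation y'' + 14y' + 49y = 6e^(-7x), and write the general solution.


Characteristic polynomial (r + 7)² = 0; repeated root r = -7.
y_h = (C₁ + C₂x)e^(-7x). Forcing matches the repeated root (resonance), so try y_p = Ax² e^(-7x).
Substitute and solve for A: 2A = 6, so A = 3.
General solution: y = (C₁ + C₂x + 3x²)e^(-7x).


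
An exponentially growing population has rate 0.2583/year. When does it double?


Exponential growth: P(t) = P₀ e^(0.2583t). Set P(t)/P₀ = 2: e^(0.2583t) = 2.
Solve: t = ln(2)/0.2583 ≈ 2.68 years.


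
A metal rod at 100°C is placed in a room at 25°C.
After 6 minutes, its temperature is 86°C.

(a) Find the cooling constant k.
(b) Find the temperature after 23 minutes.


Newton's law: T(t) = T_a + (T₀ - T_a)e^(-kt).
(a) Use T(6) = 86: (86 - 25)/(100 - 25) = e^(-k·6), so k = -ln(0.813)/6 ≈ 0.0344.
(b) Apply k to t = 23: T(23) = 25 + (75)e^(-0.792) ≈ 59.0°C.


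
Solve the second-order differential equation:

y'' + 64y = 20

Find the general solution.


Homogeneous part: r² + 64 = 0 ⇒ r = ±8i, so y_h = C₁cos(8x) + C₂sin(8x).
Try constant y_p = A; plug in: 64A = 20 ⇒ A = 5/16.
General solution: y = C₁cos(8x) + C₂sin(8x) + 5/16.


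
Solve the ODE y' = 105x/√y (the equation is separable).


Separate: √y dy = 105x dx.
Integrate: (2/3)y^(3/2) = (105/2)x² + C.


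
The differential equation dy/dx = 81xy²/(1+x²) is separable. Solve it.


Separate: dy/y² = 81x/(1+x²) dx.
Integrate LHS: ∫ dy/y² = -1/y.
Integrate RHS via u = 1+x²: (81/2)ln(1+x²) + C.
Result: -1/y = (81/2)ln(1+x²) + C.


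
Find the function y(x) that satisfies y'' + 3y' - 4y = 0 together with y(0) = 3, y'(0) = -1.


Characteristic roots of r² + 3r - 4 = 0 are 1, -4.
General solution y = c₁ e^(x) + c₂ e^(-4x).
Apply y(0) = 3: c₁ + c₂ = 3. Apply y'(0) = -1: 1 c₁ - 4 c₂ = -1.
Solve: c₁ = 11/5, c₂ = 4/5.
Particular solution: y = (11/5)e^(x) + (4/5)e^(-4x).


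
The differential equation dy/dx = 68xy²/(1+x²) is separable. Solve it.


Separate: dy/y² = 68x/(1+x²) dx.
Integrate LHS: ∫ dy/y² = -1/y.
Integrate RHS via u = 1+x²: 34ln(1+x²) + C.
Result: -1/y = 34ln(1+x²) + C.


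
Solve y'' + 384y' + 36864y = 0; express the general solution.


Characteristic equation: r² + 384r + 36864 = 0, i.e. (r + 192)² = 0.
Repeated root r = -192; include an x factor for the second linearly independent solution.
General solution: y = (C₁ + C₂x)e^(-192x).


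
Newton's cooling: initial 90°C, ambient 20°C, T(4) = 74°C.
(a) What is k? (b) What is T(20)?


Newton's law: T(t) = T_a + (T₀ - T_a)e^(-kt).
(a) Use T(4) = 74: (74 - 20)/(90 - 20) = e^(-k·4), so k = -ln(0.771)/4 ≈ 0.0649.
(b) Apply k to t = 20: T(20) = 20 + (70)e^(-1.298) ≈ 39.1°C.


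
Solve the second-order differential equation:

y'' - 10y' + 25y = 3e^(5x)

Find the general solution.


Characteristic polynomial (r - 5)² = 0; repeated root r = 5.
y_h = (C₁ + C₂x)e^(5x). Forcing matches the repeated root (resonance), so try y_p = Ax² e^(5x).
Substitute and solve for A: 2A = 3, so A = 3/2.
General solution: y = (C₁ + C₂x + (3/2)x²)e^(5x).


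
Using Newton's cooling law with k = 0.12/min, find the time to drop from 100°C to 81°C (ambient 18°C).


From T(t) = T_a + (T₀ - T_a)e^(-kt), set T(t) = 81:
(81 - 18) / (100 - 18) = e^(-0.12t), so t = -ln(0.768)/0.12 ≈ 2.2 minutes.


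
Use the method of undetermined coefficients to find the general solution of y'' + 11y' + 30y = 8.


Characteristic roots of r² + 11r + 30 = 0 are -6, -5.
y_h = C₁e^(-6x) + C₂e^(-5x).
Constant forcing; try y_p = A. Then 30A = 8 ⇒ A = 4/15.
General solution: y = C₁e^(-6x) + C₂e^(-5x) + 4/15.


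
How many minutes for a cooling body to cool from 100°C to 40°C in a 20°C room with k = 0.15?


From T(t) = T_a + (T₀ - T_a)e^(-kt), set T(t) = 40:
(40 - 20) / (100 - 20) = e^(-0.15t), so t = -ln(0.250)/0.15 ≈ 9.2 minutes.


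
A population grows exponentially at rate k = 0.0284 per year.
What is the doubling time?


Exponential growth: P(t) = P₀ e^(0.0284t). Set P(t)/P₀ = 2: e^(0.0284t) = 2.
Solve: t = ln(2)/0.0284 ≈ 24.41 years.


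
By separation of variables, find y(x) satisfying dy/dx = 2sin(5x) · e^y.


Separate: e^(-y) dy = 2sin(5x) dx.
Integrate: -e^(-y) = -(2/5)cos(5x) + C₀.
Rearrange: e^(-y) = (2/5)cos(5x) + C.


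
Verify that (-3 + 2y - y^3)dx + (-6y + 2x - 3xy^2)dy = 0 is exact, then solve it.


Check exactness: ∂M/∂y = 2 - 3y^2 and ∂N/∂x = 2 - 3y^2; equal, so the equation is exact.
Integrate M with respect to x (treating y as constant): ∫M dx = -3x + 2xy - xy^3 + h(y).
Differentiate w.r.t. y and set equal to N: the x-dependent terms already match, leaving h'(y) = -6y. Integrate: h(y) = -3y^2.
So F(x,y) = -3y^2 - 3x + 2xy - xy^3.
General solution: -3y^2 - 3x + 2xy - xy^3 = C.


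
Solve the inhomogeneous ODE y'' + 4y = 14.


Homogeneous part: r² + 4 = 0 ⇒ r = ±2i, so y_h = C₁cos(2x) + C₂sin(2x).
Try constant y_p = A; plug in: 4A = 14 ⇒ A = 7/2.
General solution: y = C₁cos(2x) + C₂sin(2x) + 7/2.


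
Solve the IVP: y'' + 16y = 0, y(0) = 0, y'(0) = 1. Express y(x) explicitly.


Characteristic roots of r² + 16 = 0 are ±4i, so y = C₁cos(4x) + C₂sin(4x).
Apply y(0) = 0: C₁ = 0. Differentiate and apply y'(0) = 1: 4·C₂ = 1, so C₂ = 1/4.
Particular solution: y = (1/4)sin(4x).


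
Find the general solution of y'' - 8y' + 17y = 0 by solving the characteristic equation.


Characteristic equation: r² - 8r + 17 = 0.
Discriminant is negative; roots r = 4 ± 1i (complex conjugate pair).
General solution uses e^(α x)(C₁ cos(β x) + C₂ sin(β x)): y = e^(4x)(C₁cos(x) + C₂sin(x)).


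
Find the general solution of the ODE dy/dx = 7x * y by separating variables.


Separate variables: dy/y = 7x dx.
Integrate: ln|y| = (7/2)x^2 + C₀.
Exponentiate: y = Ce^((7/2)x^2).


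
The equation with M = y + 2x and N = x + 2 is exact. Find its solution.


Check exactness: ∂M/∂y = 1 and ∂N/∂x = 1; equal, so the equation is exact.
Integrate M with respect to x (treating y as constant): ∫M dx = xy + x^2 + h(y).
Differentiate w.r.t. y and set equal to N: the x-dependent terms already match, leaving h'(y) = 2. Integrate: h(y) = 2y.
So F(x,y) = xy + 2y + x^2.
General solution: xy + 2y + x^2 = C.


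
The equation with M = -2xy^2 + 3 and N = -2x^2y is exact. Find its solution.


Check exactness: ∂M/∂y = -4xy and ∂N/∂x = -4xy; equal, so the equation is exact.
Integrate M with respect to x (treating y as constant): ∫M dx = -x^2y^2 + 3x + h(y).
Differentiate w.r.t. y and set equal to N: all terms match, so h'(y) = 0 and h is a constant absorbed into C.
General solution: -x^2y^2 + 3x = C.


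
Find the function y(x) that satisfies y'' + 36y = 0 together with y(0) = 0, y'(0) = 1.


Characteristic roots of r² + 36 = 0 are ±6i, so y = C₁cos(6x) + C₂sin(6x).
Apply y(0) = 0: C₁ = 0. Differentiate and apply y'(0) = 1: 6·C₂ = 1, so C₂ = 1/6.
Particular solution: y = (1/6)sin(6x).


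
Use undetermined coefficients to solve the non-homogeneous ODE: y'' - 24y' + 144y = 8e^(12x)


Characteristic polynomial (r - 12)² = 0; repeated root r = 12.
y_h = (C₁ + C₂x)e^(12x). Forcing matches the repeated root (resonance), so try y_p = Ax² e^(12x).
Substitute and solve for A: 2A = 8, so A = 4.
General solution: y = (C₁ + C₂x + 4x²)e^(12x).


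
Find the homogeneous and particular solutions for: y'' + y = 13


Homogeneous part: r² + 1 = 0 ⇒ r = ±1i, so y_h = C₁cos(x) + C₂sin(x).
Try constant y_p = A; plug in: 1A = 13 ⇒ A = 13.
General solution: y = C₁cos(x) + C₂sin(x) + 13.


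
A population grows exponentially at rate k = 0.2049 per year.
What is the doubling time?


Exponential growth: P(t) = P₀ e^(0.2049t). Set P(t)/P₀ = 2: e^(0.2049t) = 2.
Solve: t = ln(2)/0.2049 ≈ 3.38 years.


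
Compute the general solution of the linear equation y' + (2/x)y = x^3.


P(x) = 2/x ⇒ μ = x^2.
(x^2 y)' = x^2·x^3 = x^5.
Integrate: x^2 y = x^6/(6) + C.
Solve for y: y = (1/6)x^4 + C/x^2.


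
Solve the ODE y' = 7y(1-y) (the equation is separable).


Separate: dy/[y(1-y)] = 7 dx.
Partial fractions: 1/[y(1-y)] = 1/y + 1/(1-y).
Integrate: ln|y/(1-y)| = 7x + C₀.
Solve for y: y = 1/(1 + Ce^(-7x)).


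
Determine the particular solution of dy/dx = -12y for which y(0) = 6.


General solution of y' = -12y is y = Ce^(-12x).
Apply y(0) = 6: C = 6.
Particular solution: y = 6e^(-12x).


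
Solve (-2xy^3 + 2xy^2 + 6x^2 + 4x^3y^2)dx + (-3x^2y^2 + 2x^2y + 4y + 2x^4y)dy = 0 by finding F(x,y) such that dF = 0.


Check exactness: ∂M/∂y = -6xy^2 + 4xy + 8x^3y and ∂N/∂x = -6xy^2 + 4xy + 8x^3y; equal, so the equation is exact.
Integrate M with respect to x (treating y as constant): ∫M dx = -x^2y^3 + x^2y^2 + 2x^3 + x^4y^2 + h(y).
Differentiate w.r.t. y and set equal to N: the x-dependent terms already match, leaving h'(y) = 4y. Integrate: h(y) = 2y^2.
So F(x,y) = -x^2y^3 + x^2y^2 + 2x^3 + 2y^2 + x^4y^2.
General solution: -x^2y^3 + x^2y^2 + 2x^3 + 2y^2 + x^4y^2 = C.


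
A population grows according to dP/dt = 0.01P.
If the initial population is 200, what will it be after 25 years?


The ODE dP/dt = 0.01P has solution P(t) = P(0)e^(0.01t).
Substitute P(0) = 200 and t = 25: P(25) = 200 e^(0.25) ≈ 257.


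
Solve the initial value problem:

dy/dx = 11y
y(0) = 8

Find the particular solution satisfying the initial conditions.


General solution of y' = 11y is y = Ce^(11x).
Apply y(0) = 8: C = 8.
Particular solution: y = 8e^(11x).


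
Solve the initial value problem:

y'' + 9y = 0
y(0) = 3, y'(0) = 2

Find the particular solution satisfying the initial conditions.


Characteristic roots of r² + 9 = 0 are ±3i, so y = C₁cos(3x) + C₂sin(3x).
Apply y(0) = 3: C₁ = 3. Differentiate and apply y'(0) = 2: 3·C₂ = 2, so C₂ = 2/3.
Particular solution: y = 3cos(3x) + (2/3)sin(3x).


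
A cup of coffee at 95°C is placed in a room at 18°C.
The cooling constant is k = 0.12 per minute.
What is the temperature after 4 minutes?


Newton's law: dT/dt = -k(T - T_a) has solution T(t) = T_a + (T₀ - T_a)e^(-kt).
Plug in T_a = 18, T₀ = 95, k = 0.12, t = 4: T(4) = 18 + (77)e^(-0.48) ≈ 65.6°C.


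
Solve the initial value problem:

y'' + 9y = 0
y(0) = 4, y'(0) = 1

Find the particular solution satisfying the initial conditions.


Characteristic roots of r² + 9 = 0 are ±3i, so y = C₁cos(3x) + C₂sin(3x).
Apply y(0) = 4: C₁ = 4. Differentiate and apply y'(0) = 1: 3·C₂ = 1, so C₂ = 1/3.
Particular solution: y = 4cos(3x) + (1/3)sin(3x).


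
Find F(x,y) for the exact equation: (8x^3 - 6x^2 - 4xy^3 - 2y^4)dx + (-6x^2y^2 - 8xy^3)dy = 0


Check exactness: ∂M/∂y = -12xy^2 - 8y^3 and ∂N/∂x = -12xy^2 - 8y^3; equal, so the equation is exact.
Integrate M with respect to x (treating y as constant): ∫M dx = 2x^4 - 2x^3 - 2x^2y^3 - 2xy^4 + h(y).
Differentiate w.r.t. y and set equal to N: all terms match, so h'(y) = 0 and h is a constant absorbed into C.
General solution: 2x^4 - 2x^3 - 2x^2y^3 - 2xy^4 = C.


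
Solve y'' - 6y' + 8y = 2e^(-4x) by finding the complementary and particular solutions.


Characteristic roots of r² - 6r + 8 = 0 are 4, 2.
y_h = C₁e^(4x) + C₂e^(2x).
Forcing exponent -4 is not a characteristic root; try y_p = Ae^(-4x).
Substitute: A·(16 + (-6)·-4 + (8)) = A·48 = 2, so A = 1/24.
General solution: y = C₁e^(4x) + C₂e^(2x) + (1/24)e^(-4x).


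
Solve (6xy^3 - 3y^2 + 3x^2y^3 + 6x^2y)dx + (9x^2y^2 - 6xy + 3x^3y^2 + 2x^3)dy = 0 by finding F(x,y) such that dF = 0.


Check exactness: ∂M/∂y = 18xy^2 - 6y + 9x^2y^2 + 6x^2 and ∂N/∂x = 18xy^2 - 6y + 9x^2y^2 + 6x^2; equal, so the equation is exact.
Integrate M with respect to x (treating y as constant): ∫M dx = 3x^2y^3 - 3xy^2 + x^3y^3 + 2x^3y + h(y).
Differentiate w.r.t. y and set equal to N: all terms match, so h'(y) = 0 and h is a constant absorbed into C.
General solution: 3x^2y^3 - 3xy^2 + x^3y^3 + 2x^3y = C.


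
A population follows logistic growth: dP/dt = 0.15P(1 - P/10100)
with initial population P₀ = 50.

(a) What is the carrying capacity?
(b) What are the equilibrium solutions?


Logistic ODE dP/dt = 0.15P(1 - P/10100) has equilibria where dP/dt = 0, i.e. P = 0 or P = 10100.
The coefficient (1 - P/K) = 0 when P = K, identifying K = 10100 as the carrying capacity.
(a) K = 10100; (b) equilibria P = 0 and P = 10100.


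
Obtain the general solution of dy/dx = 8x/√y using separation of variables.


Separate: √y dy = 8x dx.
Integrate: (2/3)y^(3/2) = 4x² + C.


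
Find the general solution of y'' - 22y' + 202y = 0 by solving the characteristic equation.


Characteristic equation: r² - 22r + 202 = 0.
Discriminant is negative; roots r = 11 ± 9i (complex conjugate pair).
General solution uses e^(α x)(C₁ cos(β x) + C₂ sin(β x)): y = e^(11x)(C₁cos(9x) + C₂sin(9x)).


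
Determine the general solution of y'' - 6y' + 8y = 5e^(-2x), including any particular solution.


Characteristic roots of r² - 6r + 8 = 0 are 4, 2.
y_h = C₁e^(4x) + C₂e^(2x).
Forcing exponent -2 is not a characteristic root; try y_p = Ae^(-2x).
Substitute: A·(4 + (-6)·-2 + (8)) = A·24 = 5, so A = 5/24.
General solution: y = C₁e^(4x) + C₂e^(2x) + (5/24)e^(-2x).


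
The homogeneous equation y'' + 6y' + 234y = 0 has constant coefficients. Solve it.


Characteristic equation: r² + 6r + 234 = 0.
Discriminant is negative; roots r = -3 ± 15i (complex conjugate pair).
General solution uses e^(α x)(C₁ cos(β x) + C₂ sin(β x)): y = e^(-3x)(C₁cos(15x) + C₂sin(15x)).


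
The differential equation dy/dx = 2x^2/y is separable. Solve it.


Separate variables: y dy = 2x^2 dx.
Integrate both sides: y²/2 = (2/3)x^3 + C₀.
Multiply by 2: y² = (4/3)x^3 + C.


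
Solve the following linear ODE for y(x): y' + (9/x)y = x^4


P(x) = 9/x ⇒ μ = x^9.
(x^9 y)' = x^13 ⇒ x^9 y = x^14/(14) + C.
Solve for y: y = (1/14)x^5 + C/x^9.


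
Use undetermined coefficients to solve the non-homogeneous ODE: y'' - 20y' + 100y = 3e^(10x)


Characteristic polynomial (r - 10)² = 0; repeated root r = 10.
y_h = (C₁ + C₂x)e^(10x). Forcing matches the repeated root (resonance), so try y_p = Ax² e^(10x).
Substitute and solve for A: 2A = 3, so A = 3/2.
General solution: y = (C₁ + C₂x + (3/2)x²)e^(10x).


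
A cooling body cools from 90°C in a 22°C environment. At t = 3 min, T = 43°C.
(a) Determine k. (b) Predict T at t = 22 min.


Newton's law: T(t) = T_a + (T₀ - T_a)e^(-kt).
(a) Use T(3) = 43: (43 - 22)/(90 - 22) = e^(-k·3), so k = -ln(0.309)/3 ≈ 0.3917.
(b) Apply k to t = 22: T(22) = 22 + (68)e^(-8.617) ≈ 22.0°C.


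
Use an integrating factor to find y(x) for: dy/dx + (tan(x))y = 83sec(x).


P(x) = tan(x) ⇒ μ = e^(∫tan(x)dx) = sec(x).
(sec(x) y)' = 83sec²(x) ⇒ sec(x) y = 83tan(x) + C.
Multiply by cos(x): y = 83sin(x) + C·cos(x).


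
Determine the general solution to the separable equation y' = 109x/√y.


Separate: √y dy = 109x dx.
Integrate: (2/3)y^(3/2) = (109/2)x² + C.


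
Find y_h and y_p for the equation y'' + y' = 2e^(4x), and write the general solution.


Characteristic roots of r² + r = 0 are -1, 0.
y_h = C₁e^(-x) + C₂.
Forcing exponent 4 is not a characteristic root; try y_p = Ae^(4x).
Substitute: A·(16 + (1)·4 + (0)) = A·20 = 2, so A = 1/10.
General solution: y = C₁e^(-x) + C₂ + (1/10)e^(4x).


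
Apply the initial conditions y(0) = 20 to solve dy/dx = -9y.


General solution of y' = -9y is y = Ce^(-9x).
Apply y(0) = 20: C = 20.
Particular solution: y = 20e^(-9x).


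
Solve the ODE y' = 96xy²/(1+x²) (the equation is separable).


Separate: dy/y² = 96x/(1+x²) dx.
Integrate LHS: ∫ dy/y² = -1/y.
Integrate RHS via u = 1+x²: 48ln(1+x²) + C.
Result: -1/y = 48ln(1+x²) + C.


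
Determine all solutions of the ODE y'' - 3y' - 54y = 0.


Characteristic equation: r² - 3r - 54 = 0.
Factor: (r - 9)(r + 6) = 0 ⇒ r = 9, -6 (distinct real).
General solution: y = C₁e^(9x) + C₂e^(-6x).


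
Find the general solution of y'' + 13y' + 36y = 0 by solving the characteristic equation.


Characteristic equation: r² + 13r + 36 = 0.
Factor: (r + 4)(r + 9) = 0 ⇒ r = -4, -9 (distinct real).
General solution: y = C₁e^(-4x) + C₂e^(-9x).


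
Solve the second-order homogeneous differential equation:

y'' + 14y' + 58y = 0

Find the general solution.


Characteristic equation: r² + 14r + 58 = 0.
Discriminant is negative; roots r = -7 ± 3i (complex conjugate pair).
General solution uses e^(α x)(C₁ cos(β x) + C₂ sin(β x)): y = e^(-7x)(C₁cos(3x) + C₂sin(3x)).


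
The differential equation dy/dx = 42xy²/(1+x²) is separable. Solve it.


Separate: dy/y² = 42x/(1+x²) dx.
Integrate LHS: ∫ dy/y² = -1/y.
Integrate RHS via u = 1+x²: 21ln(1+x²) + C.
Result: -1/y = 21ln(1+x²) + C.


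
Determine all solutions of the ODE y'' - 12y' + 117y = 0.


Characteristic equation: r² - 12r + 117 = 0.
Discriminant is negative; roots r = 6 ± 9i (complex conjugate pair).
General solution uses e^(α x)(C₁ cos(β x) + C₂ sin(β x)): y = e^(6x)(C₁cos(9x) + C₂sin(9x)).


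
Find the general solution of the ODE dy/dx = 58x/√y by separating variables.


Separate: √y dy = 58x dx.
Integrate: (2/3)y^(3/2) = 29x² + C.


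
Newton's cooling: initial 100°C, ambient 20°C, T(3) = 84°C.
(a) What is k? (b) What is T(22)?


Newton's law: T(t) = T_a + (T₀ - T_a)e^(-kt).
(a) Use T(3) = 84: (84 - 20)/(100 - 20) = e^(-k·3), so k = -ln(0.800)/3 ≈ 0.0744.
(b) Apply k to t = 22: T(22) = 20 + (80)e^(-1.636) ≈ 35.6°C.


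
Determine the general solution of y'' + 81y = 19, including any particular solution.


Homogeneous part: r² + 81 = 0 ⇒ r = ±9i, so y_h = C₁cos(9x) + C₂sin(9x).
Try constant y_p = A; plug in: 81A = 19 ⇒ A = 19/81.
General solution: y = C₁cos(9x) + C₂sin(9x) + 19/81.


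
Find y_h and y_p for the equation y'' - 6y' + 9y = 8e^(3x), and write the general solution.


Characteristic polynomial (r - 3)² = 0; repeated root r = 3.
y_h = (C₁ + C₂x)e^(3x). Forcing matches the repeated root (resonance), so try y_p = Ax² e^(3x).
Substitute and solve for A: 2A = 8, so A = 4.
General solution: y = (C₁ + C₂x + 4x²)e^(3x).


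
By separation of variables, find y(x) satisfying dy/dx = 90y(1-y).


Separate: dy/[y(1-y)] = 90 dx.
Partial fractions: 1/[y(1-y)] = 1/y + 1/(1-y).
Integrate: ln|y/(1-y)| = 90x + C₀.
Solve for y: y = 1/(1 + Ce^(-90x)).


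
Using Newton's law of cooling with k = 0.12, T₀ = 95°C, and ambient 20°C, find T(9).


Newton's law: dT/dt = -k(T - T_a) has solution T(t) = T_a + (T₀ - T_a)e^(-kt).
Plug in T_a = 20, T₀ = 95, k = 0.12, t = 9: T(9) = 20 + (75)e^(-1.08) ≈ 45.5°C.


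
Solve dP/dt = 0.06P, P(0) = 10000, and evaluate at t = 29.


The ODE dP/dt = 0.06P has solution P(t) = P(0)e^(0.06t).
Substitute P(0) = 10000 and t = 29: P(29) = 10000 e^(1.74) ≈ 56973.


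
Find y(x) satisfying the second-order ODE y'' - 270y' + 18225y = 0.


Characteristic equation: r² - 270r + 18225 = 0, i.e. (r - 135)² = 0.
Repeated root r = 135; include an x factor for the second linearly independent solution.
General solution: y = (C₁ + C₂x)e^(135x).


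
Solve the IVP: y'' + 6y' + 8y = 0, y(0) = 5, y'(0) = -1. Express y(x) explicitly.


Characteristic roots of r² + 6r + 8 = 0 are -2, -4.
General solution y = c₁ e^(-2x) + c₂ e^(-4x).
Apply y(0) = 5: c₁ + c₂ = 5. Apply y'(0) = -1: -2 c₁ - 4 c₂ = -1.
Solve: c₁ = 19/2, c₂ = -9/2.
Particular solution: y = (19/2)e^(-2x) - (9/2)e^(-4x).


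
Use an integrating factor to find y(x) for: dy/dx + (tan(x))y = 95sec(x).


P(x) = tan(x) ⇒ μ = e^(∫tan(x)dx) = sec(x).
(sec(x) y)' = 95sec²(x) ⇒ sec(x) y = 95tan(x) + C.
Multiply by cos(x): y = 95sin(x) + C·cos(x).


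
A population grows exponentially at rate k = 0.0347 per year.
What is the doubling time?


Exponential growth: P(t) = P₀ e^(0.0347t). Set P(t)/P₀ = 2: e^(0.0347t) = 2.
Solve: t = ln(2)/0.0347 ≈ 19.98 years.


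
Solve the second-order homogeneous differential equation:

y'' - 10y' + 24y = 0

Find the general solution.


Characteristic equation: r² - 10r + 24 = 0.
Factor: (r - 4)(r - 6) = 0 ⇒ r = 4, 6 (distinct real).
General solution: y = C₁e^(4x) + C₂e^(6x).


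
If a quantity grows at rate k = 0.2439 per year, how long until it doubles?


Exponential growth: P(t) = P₀ e^(0.2439t). Set P(t)/P₀ = 2: e^(0.2439t) = 2.
Solve: t = ln(2)/0.2439 ≈ 2.84 years.


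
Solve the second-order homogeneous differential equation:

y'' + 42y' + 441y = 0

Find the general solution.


Characteristic equation: r² + 42r + 441 = 0, i.e. (r + 21)² = 0.
Repeated root r = -21; include an x factor for the second linearly independent solution.
General solution: y = (C₁ + C₂x)e^(-21x).
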